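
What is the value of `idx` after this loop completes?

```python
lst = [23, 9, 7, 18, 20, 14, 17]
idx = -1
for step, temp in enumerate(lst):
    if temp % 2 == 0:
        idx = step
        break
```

First even number index in [23, 9, 7, 18, 20, 14, 17]
`idx` takes the values: -1 → 3

Answer: 3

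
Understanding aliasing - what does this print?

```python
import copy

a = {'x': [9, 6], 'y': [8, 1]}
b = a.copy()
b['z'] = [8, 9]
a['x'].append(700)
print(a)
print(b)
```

Key concept: shallow copy of dict with mutable values.
Step by step:
`a = {'x': [9, 6], 'y': [8, 1]}` → a = {'x': [9, 6], 'y': [8, 1]}
`b = a.copy()` → b = {'x': [9, 6], 'y': [8, 1]}
`b['z'] = [8, 9]` → b = {'x': [9, 6], 'y': [8, 1], 'z': [8, 9]}
`a['x'].append(700)` → a = {'x': [9, 6, 700], 'y': [8, 1]}; b = {'x': [9, 6, 700], 'y': [8, 1], 'z': [8, 9]}
`print(a)` → prints {'x': [9, 6, 700], 'y': [8, 1]}
`print(b)` → prints {'x': [9, 6, 700], 'y': [8, 1], 'z': [8, 9]}

Answer:
{'x': [9, 6, 700], 'y': [8, 1]}
{'x': [9, 6, 700], 'y': [8, 1], 'z': [8, 9]}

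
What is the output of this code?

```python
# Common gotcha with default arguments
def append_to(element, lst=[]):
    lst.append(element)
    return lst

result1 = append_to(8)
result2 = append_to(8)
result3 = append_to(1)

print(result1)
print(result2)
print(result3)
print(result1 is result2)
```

Key concept: mutable default argument gotcha.
Step by step:
`result1 = append_to(8)` → result1 = [8]
`result2 = append_to(8)` → result1 = [8, 8] (same object as result2); result2 = [8, 8] (same object as result1)
`result3 = append_to(1)` → result1 = [8, 8, 1] (same object as result2, result3); result2 = [8, 8, 1] (same object as result1, result3); result3 = [8, 8, 1] (same object as result1, result2)
`print(result1)` → prints [8, 8, 1]
`print(result2)` → prints [8, 8, 1]
`print(result3)` → prints [8, 8, 1]
`print(result1 is result2)` → prints True

Answer:
[8, 8, 1]
[8, 8, 1]
[8, 8, 1]
True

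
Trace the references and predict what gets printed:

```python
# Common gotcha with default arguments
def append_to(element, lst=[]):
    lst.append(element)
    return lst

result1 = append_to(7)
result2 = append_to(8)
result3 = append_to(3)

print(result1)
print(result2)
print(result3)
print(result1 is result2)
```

Key concept: mutable default argument gotcha.
Step by step:
`result1 = append_to(7)` → result1 = [7]
`result2 = append_to(8)` → result1 = [7, 8] (same object as result2); result2 = [7, 8] (same object as result1)
`result3 = append_to(3)` → result1 = [7, 8, 3] (same object as result2, result3); result2 = [7, 8, 3] (same object as result1, result3); result3 = [7, 8, 3] (same object as result1, result2)
`print(result1)` → prints [7, 8, 3]
`print(result2)` → prints [7, 8, 3]
`print(result3)` → prints [7, 8, 3]
`print(result1 is result2)` → prints True

Answer:
[7, 8, 3]
[7, 8, 3]
[7, 8, 3]
True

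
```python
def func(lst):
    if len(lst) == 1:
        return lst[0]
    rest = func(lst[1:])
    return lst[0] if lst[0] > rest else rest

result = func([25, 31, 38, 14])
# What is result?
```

Recursive max over [25, 31, 38, 14] = 38

Answer: 38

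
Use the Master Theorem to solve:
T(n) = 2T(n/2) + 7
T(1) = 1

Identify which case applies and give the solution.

a=2, b=2, f(n)=7. log_2(2) = 1. Since c=0 < 1, Case 1 applies: T(n) = Θ(n^log_b(a)) = O(n).

Answer: O(n) - Case 1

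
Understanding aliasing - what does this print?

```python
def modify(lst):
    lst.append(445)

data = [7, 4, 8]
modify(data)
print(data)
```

Key concept: function modifies passed list.
Step by step:
`data = [7, 4, 8]` → data = [7, 4, 8]
`modify(data)` → data = [7, 4, 8, 445]
`print(data)` → prints [7, 4, 8, 445]

Answer: [7, 4, 8, 445]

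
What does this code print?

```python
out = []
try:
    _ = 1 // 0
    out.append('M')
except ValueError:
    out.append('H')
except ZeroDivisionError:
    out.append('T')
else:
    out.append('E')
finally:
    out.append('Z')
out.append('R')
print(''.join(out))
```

Execution trace: 'T' (except ZeroDivisionError) → 'Z' (finally) → 'R' (after the try/except). Output: TZR

Answer: TZR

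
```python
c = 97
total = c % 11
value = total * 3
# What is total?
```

Trace:
`c = 97` → c = 97
`total = c % 11` → total = 9
`value = total * 3` → value = 27
So total = 9

Answer: 9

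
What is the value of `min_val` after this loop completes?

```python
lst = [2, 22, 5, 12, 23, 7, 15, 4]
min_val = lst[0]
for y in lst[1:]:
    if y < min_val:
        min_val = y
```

Minimum of [2, 22, 5, 12, 23, 7, 15, 4]
`min_val` takes the values: 2

Answer: 2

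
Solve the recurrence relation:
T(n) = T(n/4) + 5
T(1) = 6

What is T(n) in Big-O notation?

Each step divides n by 4 and adds 5. After log_4(n) steps we reach T(1)=6. So T(n) = 5·log_4(n) + 6 = O(log n).

Answer: O(log n)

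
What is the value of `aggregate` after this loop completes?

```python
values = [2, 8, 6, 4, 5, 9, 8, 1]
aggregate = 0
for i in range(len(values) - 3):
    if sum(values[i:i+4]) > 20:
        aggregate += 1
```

Count windows with sum > 20
`aggregate` takes the values: 0 → 1 → 2 → 3 → 4

Answer: 4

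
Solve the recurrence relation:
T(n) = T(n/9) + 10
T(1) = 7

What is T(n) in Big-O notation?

Each step divides n by 9 and adds 10. After log_9(n) steps we reach T(1)=7. So T(n) = 10·log_9(n) + 7 = O(log n).

Answer: O(log n)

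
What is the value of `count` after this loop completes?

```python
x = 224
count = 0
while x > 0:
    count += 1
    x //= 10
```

Count digits by repeated division by 10
`count` takes the values: 0 → 1 → 2 → 3

Answer: 3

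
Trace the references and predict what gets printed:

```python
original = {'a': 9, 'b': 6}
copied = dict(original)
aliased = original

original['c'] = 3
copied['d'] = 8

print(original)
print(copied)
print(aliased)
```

Key concept: dict() creates copy, assignment creates alias.
Step by step:
`original = {'a': 9, 'b': 6}` → original = {'a': 9, 'b': 6}
`copied = dict(original)` → copied = {'a': 9, 'b': 6}
`aliased = original` → aliased = {'a': 9, 'b': 6} (same object as original)
`original['c'] = 3` → original = {'a': 9, 'b': 6, 'c': 3} (same object as aliased); aliased = {'a': 9, 'b': 6, 'c': 3} (same object as original)
`copied['d'] = 8` → copied = {'a': 9, 'b': 6, 'd': 8}
`print(original)` → prints {'a': 9, 'b': 6, 'c': 3}
`print(copied)` → prints {'a': 9, 'b': 6, 'd': 8}
`print(aliased)` → prints {'a': 9, 'b': 6, 'c': 3}

Answer:
{'a': 9, 'b': 6, 'c': 3}
{'a': 9, 'b': 6, 'd': 8}
{'a': 9, 'b': 6, 'c': 3}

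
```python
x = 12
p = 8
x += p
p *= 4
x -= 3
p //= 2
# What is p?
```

Trace:
`x = 12` → x = 12
`p = 8` → p = 8
`x += p` → x = 20
`p *= 4` → p = 32
`x -= 3` → x = 17
`p //= 2` → p = 16
So p = 16

Answer: 16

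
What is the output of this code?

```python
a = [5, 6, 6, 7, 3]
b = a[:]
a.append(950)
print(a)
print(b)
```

Key concept: slice [:] creates copy.
Step by step:
`a = [5, 6, 6, 7, 3]` → a = [5, 6, 6, 7, 3]
`b = a[:]` → b = [5, 6, 6, 7, 3]
`a.append(950)` → a = [5, 6, 6, 7, 3, 950]
`print(a)` → prints [5, 6, 6, 7, 3, 950]
`print(b)` → prints [5, 6, 6, 7, 3]

Answer:
[5, 6, 6, 7, 3, 950]
[5, 6, 6, 7, 3]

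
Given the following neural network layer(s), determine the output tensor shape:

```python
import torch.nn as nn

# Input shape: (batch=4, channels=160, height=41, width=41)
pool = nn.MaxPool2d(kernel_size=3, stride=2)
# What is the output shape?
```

Input: (4, 160, 41, 41) -> Output: (4, 160, 20, 20)

Answer: (4, 160, 20, 20)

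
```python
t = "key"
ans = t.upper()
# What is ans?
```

Trace:
`t = "key"` → t = 'key'
`ans = t.upper()` → ans = 'KEY'
So ans = 'KEY'

Answer: 'KEY'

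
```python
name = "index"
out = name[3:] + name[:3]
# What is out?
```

Trace:
`name = "index"` → name = 'index'
`out = name[3:] + name[:3]` → out = 'exind'
So out = 'exind'

Answer: 'exind'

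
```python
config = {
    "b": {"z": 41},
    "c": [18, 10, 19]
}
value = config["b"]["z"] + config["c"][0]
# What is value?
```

Trace:
`config = { ...` → config = {'b': {'z': 41}, 'c': [18, 10, 19]}
`value = config["b"]["z"] + config["c"][0]` → value = 59
So value = 59

Answer: 59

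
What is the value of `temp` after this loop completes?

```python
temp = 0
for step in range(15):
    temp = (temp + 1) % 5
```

Increment mod 5, 15 times = 0
`temp` takes the values: 0 → 1 → 2 → 3 → 4 → 0 → 1 → 2 → 3 → 4 → 0 → 1 → 2 → 3 → 4 → 0

Answer: 0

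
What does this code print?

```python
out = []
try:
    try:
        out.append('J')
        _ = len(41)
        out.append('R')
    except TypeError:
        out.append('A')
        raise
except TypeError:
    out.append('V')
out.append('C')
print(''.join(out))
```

Execution trace: 'J' (inner try body) → 'A' (inner except TypeError) → 'V' (outer except TypeError) → 'C' (after the try/except). Output: JAVC

Answer: JAVC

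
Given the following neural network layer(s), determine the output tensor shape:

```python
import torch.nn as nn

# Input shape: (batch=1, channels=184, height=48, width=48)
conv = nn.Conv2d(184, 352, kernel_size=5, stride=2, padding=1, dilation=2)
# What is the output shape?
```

Input: (1, 184, 48, 48) -> Output: (1, 352, 21, 21)

Answer: (1, 352, 21, 21)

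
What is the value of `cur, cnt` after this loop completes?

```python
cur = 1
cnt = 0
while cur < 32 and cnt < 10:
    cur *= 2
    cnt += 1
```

Double until >= 32 or 10 iterations
`cur, cnt` takes the values: (1, 0) → (2, 0) → (2, 1) → (4, 1) → (4, 2) → (8, 2) → (8, 3) → (16, 3) → (16, 4) → (32, 4) → (32, 5)

Answer: 32, 5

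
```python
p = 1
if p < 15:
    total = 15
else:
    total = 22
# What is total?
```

Trace:
`p = 1` → p = 1
`if p < 15: ...` → p < 15 is True → total = 15
So total = 15

Answer: 15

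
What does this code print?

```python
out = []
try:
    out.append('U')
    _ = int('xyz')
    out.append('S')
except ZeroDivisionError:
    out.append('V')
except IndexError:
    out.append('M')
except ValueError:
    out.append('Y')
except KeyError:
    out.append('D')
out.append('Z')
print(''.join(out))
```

Execution trace: 'U' (try body) → 'Y' (except ValueError) → 'Z' (after the try/except). Output: UYZ

Answer: UYZ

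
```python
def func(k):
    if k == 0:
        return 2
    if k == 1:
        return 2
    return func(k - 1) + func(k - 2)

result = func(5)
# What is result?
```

Build up from base cases: func(0)=2, func(1)=2, func(2)=4, func(3)=6, func(4)=10, func(5)=16

Answer: 16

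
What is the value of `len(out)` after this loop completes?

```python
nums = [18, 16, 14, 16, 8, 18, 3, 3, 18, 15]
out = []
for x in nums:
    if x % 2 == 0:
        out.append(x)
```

Count even numbers in [18, 16, 14, 16, 8, 18, 3, 3, 18, 15]
`out` takes the values: [] → [18] → [18, 16] → [18, 16, 14] → [18, 16, 14, 16] → [18, 16, 14, 16, 8] → [18, 16, 14, 16, 8, 18] → [18, 16, 14, 16, 8, 18, 18]
So `len(out)` = 7

Answer: 7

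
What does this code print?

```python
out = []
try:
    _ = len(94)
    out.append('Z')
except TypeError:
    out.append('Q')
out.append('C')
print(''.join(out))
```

Execution trace: 'Q' (except TypeError) → 'C' (after the try/except). Output: QC

Answer: QC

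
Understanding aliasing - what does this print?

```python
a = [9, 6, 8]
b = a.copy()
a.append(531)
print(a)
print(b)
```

Key concept: list.copy() creates independent copy.
Step by step:
`a = [9, 6, 8]` → a = [9, 6, 8]
`b = a.copy()` → b = [9, 6, 8]
`a.append(531)` → a = [9, 6, 8, 531]
`print(a)` → prints [9, 6, 8, 531]
`print(b)` → prints [9, 6, 8]

Answer:
[9, 6, 8, 531]
[9, 6, 8]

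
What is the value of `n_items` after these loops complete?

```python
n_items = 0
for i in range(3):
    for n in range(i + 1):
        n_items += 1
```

Triangle: 1 + 2 + ... + 3
`n_items` takes the values: 0 → 1 → 2 → 3 → 4 → 5 → 6

Answer: 6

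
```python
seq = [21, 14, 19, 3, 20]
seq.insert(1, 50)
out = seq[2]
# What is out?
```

Trace:
`seq = [21, 14, 19, 3, 20]` → seq = [21, 14, 19, 3, 20]
`seq.insert(1, 50)` → seq = [21, 50, 14, 19, 3, 20]
`out = seq[2]` → out = 14
So out = 14

Answer: 14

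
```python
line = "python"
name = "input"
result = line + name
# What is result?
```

Trace:
`line = "python"` → line = 'python'
`name = "input"` → name = 'input'
`result = line + name` → result = 'pythoninput'
So result = 'pythoninput'

Answer: 'pythoninput'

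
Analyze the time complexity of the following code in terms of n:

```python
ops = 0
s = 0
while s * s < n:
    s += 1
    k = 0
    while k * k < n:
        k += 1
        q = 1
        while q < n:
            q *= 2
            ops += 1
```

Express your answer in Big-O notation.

Each loop level contributes: √n × √n × log n. Multiplying the contributions gives O(n log n).

Answer: O(n log n)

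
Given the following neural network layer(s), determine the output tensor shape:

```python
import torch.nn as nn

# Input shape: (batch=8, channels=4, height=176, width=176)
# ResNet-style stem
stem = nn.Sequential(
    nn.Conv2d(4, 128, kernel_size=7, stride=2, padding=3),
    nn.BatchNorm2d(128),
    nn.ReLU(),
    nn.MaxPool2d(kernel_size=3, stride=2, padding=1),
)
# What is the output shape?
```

Input: (8, 4, 176, 176) -> after Conv2d 7x7 stride=2: (8, 128, 88, 88) -> Output: (8, 128, 44, 44)

Answer: (8, 128, 44, 44)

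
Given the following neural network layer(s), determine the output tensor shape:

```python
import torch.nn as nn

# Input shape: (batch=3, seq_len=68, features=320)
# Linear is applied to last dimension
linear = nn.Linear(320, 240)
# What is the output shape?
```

Input: (3, 68, 320) -> Output: (3, 68, 240)

Answer: (3, 68, 240)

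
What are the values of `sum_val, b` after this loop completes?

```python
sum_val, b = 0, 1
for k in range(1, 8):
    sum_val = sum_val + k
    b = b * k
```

Sum and factorial of 1 to 7
`sum_val, b` takes the values: (0, 1) → (1, 1) → (3, 1) → (3, 2) → (6, 2) → (6, 6) → (10, 6) → (10, 24) → (15, 24) → (15, 120) → (21, 120) → (21, 720) → (28, 720) → (28, 5040)

Answer: 28, 5040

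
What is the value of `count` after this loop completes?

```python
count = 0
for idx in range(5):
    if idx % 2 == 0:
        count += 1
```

Count numbers divisible by 2 in range(5)
`count` takes the values: 0 → 1 → 2 → 3

Answer: 3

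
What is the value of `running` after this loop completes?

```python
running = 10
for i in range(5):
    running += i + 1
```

Start at 10, add 1 to 5 = 25
`running` takes the values: 10 → 11 → 13 → 16 → 20 → 25

Answer: 25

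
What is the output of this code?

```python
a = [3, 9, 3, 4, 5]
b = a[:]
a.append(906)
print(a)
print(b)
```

Key concept: slice [:] creates copy.
Step by step:
`a = [3, 9, 3, 4, 5]` → a = [3, 9, 3, 4, 5]
`b = a[:]` → b = [3, 9, 3, 4, 5]
`a.append(906)` → a = [3, 9, 3, 4, 5, 906]
`print(a)` → prints [3, 9, 3, 4, 5, 906]
`print(b)` → prints [3, 9, 3, 4, 5]

Answer:
[3, 9, 3, 4, 5, 906]
[3, 9, 3, 4, 5]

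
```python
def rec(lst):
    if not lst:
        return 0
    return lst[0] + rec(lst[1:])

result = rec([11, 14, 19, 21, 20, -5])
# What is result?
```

11 + 14 + 19 + 21 + 20 + (-5) + 0 = 80

Answer: 80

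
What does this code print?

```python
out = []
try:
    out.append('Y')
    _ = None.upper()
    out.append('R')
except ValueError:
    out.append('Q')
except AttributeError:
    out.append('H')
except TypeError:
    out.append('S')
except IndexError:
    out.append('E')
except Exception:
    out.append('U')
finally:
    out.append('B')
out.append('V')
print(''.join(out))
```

Execution trace: 'Y' (try body) → 'H' (except AttributeError) → 'B' (finally) → 'V' (after the try/except). Output: YHBV

Answer: YHBV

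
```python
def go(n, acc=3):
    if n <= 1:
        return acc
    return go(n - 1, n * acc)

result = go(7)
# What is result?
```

Accumulator trace (n, acc): (7, 3) -> (6, 21) -> (5, 126) -> (4, 630) -> (3, 2520) -> (2, 7560) -> (1, 15120) -> return 15120

Answer: 15120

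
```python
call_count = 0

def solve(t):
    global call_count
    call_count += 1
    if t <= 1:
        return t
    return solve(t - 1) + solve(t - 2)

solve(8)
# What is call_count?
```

Calls(t) = 1 + Calls(t-1) + Calls(t-2); Calls(0)=Calls(1)=1. For t=8 this gives 67.

Answer: 67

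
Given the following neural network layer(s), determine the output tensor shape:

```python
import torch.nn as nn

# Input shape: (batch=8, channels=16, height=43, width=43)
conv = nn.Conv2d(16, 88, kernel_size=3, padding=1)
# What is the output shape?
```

Input: (8, 16, 43, 43) -> Output: (8, 88, 43, 43)

Answer: (8, 88, 43, 43)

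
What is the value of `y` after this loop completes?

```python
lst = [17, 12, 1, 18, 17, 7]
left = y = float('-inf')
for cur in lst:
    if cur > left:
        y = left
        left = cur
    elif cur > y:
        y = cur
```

Second largest (with repeats) in [17, 12, 1, 18, 17, 7]
`y` takes the values: -inf → 12 → 17

Answer: 17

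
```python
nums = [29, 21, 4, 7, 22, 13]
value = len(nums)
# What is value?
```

Trace:
`nums = [29, 21, 4, 7, 22, 13]` → nums = [29, 21, 4, 7, 22, 13]
`value = len(nums)` → value = 6
So value = 6

Answer: 6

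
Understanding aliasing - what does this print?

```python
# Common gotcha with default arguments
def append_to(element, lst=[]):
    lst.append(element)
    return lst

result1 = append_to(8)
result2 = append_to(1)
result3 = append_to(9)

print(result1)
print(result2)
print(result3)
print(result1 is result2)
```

Key concept: mutable default argument gotcha.
Step by step:
`result1 = append_to(8)` → result1 = [8]
`result2 = append_to(1)` → result1 = [8, 1] (same object as result2); result2 = [8, 1] (same object as result1)
`result3 = append_to(9)` → result1 = [8, 1, 9] (same object as result2, result3); result2 = [8, 1, 9] (same object as result1, result3); result3 = [8, 1, 9] (same object as result1, result2)
`print(result1)` → prints [8, 1, 9]
`print(result2)` → prints [8, 1, 9]
`print(result3)` → prints [8, 1, 9]
`print(result1 is result2)` → prints True

Answer:
[8, 1, 9]
[8, 1, 9]
[8, 1, 9]
True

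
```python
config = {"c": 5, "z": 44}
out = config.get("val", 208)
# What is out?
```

Trace:
`config = {"c": 5, "z": 44}` → config = {'c': 5, 'z': 44}
`out = config.get("val", 208)` → out = 208
So out = 208

Answer: 208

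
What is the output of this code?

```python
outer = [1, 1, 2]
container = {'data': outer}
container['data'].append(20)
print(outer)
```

Key concept: dict holds reference to list.
Step by step:
`outer = [1, 1, 2]` → outer = [1, 1, 2]
`container = {'data': outer}` → container = {'data': [1, 1, 2]}
`container['data'].append(20)` → outer = [1, 1, 2, 20]; container = {'data': [1, 1, 2, 20]}
`print(outer)` → prints [1, 1, 2, 20]

Answer: [1, 1, 2, 20]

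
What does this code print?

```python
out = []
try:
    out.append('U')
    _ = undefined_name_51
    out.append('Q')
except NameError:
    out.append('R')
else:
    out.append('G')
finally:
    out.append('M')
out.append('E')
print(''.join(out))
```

Execution trace: 'U' (try body) → 'R' (except NameError) → 'M' (finally) → 'E' (after the try/except). Output: URME

Answer: URME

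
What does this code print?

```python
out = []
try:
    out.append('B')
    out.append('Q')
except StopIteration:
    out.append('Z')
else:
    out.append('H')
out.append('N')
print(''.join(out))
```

Execution trace: 'B' (try body) → 'Q' (try body, no exception) → 'H' (else) → 'N' (after the try/except). Output: BQHN

Answer: BQHN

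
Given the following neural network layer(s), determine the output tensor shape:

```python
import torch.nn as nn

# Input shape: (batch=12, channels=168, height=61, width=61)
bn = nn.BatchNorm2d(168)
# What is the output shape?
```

Input: (12, 168, 61, 61) -> Output: (12, 168, 61, 61)

Answer: (12, 168, 61, 61)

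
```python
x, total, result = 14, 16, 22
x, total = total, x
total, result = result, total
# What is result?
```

Trace:
`x, total, result = 14, 16, 22` → x = 14; total = 16; result = 22
`x, total = total, x` → x = 16; total = 14
`total, result = result, total` → total = 22; result = 14
So result = 14

Answer: 14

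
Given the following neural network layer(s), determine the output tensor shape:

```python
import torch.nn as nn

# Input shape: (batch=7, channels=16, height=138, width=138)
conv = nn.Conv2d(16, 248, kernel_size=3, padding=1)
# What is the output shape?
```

Input: (7, 16, 138, 138) -> Output: (7, 248, 138, 138)

Answer: (7, 248, 138, 138)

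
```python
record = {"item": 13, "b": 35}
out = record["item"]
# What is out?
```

Trace:
`record = {"item": 13, "b": 35}` → record = {'item': 13, 'b': 35}
`out = record["item"]` → out = 13
So out = 13

Answer: 13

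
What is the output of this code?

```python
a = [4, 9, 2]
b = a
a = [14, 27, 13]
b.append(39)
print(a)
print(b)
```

Key concept: rebinding vs mutation: a is rebound to a new list, b still points at the original.
Step by step:
`a = [4, 9, 2]` → a = [4, 9, 2]
`b = a` → b = [4, 9, 2] (same object as a)
`a = [14, 27, 13]` → a = [14, 27, 13]
`b.append(39)` → b = [4, 9, 2, 39]
`print(a)` → prints [14, 27, 13]
`print(b)` → prints [4, 9, 2, 39]

Answer:
[14, 27, 13]
[4, 9, 2, 39]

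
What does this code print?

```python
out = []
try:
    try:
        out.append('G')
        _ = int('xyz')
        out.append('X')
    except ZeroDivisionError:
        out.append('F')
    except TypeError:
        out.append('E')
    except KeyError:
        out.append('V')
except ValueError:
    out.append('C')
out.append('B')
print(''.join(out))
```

Execution trace: 'G' (try body) → 'C' (outer except ValueError) → 'B' (after the try/except). Output: GCB

Answer: GCB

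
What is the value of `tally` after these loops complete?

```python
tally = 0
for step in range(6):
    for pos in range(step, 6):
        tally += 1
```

Upper triangle: 6 + 5 + ... + 1
`tally` takes the values: 0 → 1 → 2 → 3 → 4 → 5 → 6 → 7 → 8 → 9 → 10 → 11 → 12 → 13 → 14 → 15 → 16 → 17 → 18 → 19 → 20 → 21

Answer: 21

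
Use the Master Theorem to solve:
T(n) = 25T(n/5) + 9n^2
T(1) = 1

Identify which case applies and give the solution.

a=25, b=5, f(n)=9n^2. log_5(25) = 2. Since c=2 = 2, Case 2 applies: T(n) = Θ(n^log_b(a) · log n) = O(n^2 log n).

Answer: O(n^2 log n) - Case 2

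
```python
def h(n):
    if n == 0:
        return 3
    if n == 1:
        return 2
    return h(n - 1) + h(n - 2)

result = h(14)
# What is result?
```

Build up from base cases: h(0)=3, h(1)=2, h(2)=5, h(3)=7, h(4)=12, h(5)=19, h(6)=31, ..., h(14)=1453

Answer: 1453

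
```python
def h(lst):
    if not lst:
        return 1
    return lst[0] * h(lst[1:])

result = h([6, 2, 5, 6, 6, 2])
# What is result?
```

Product over [6, 2, 5, 6, 6, 2] = 6 * 2 * 5 * 6 * 6 * 2 = 4320

Answer: 4320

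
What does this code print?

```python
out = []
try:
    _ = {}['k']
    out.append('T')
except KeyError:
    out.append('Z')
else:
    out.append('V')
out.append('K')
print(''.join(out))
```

Execution trace: 'Z' (except KeyError) → 'K' (after the try/except). Output: ZK

Answer: ZK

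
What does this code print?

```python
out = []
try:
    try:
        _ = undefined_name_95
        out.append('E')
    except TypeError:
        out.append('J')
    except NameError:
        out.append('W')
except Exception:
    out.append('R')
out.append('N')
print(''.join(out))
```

Execution trace: 'W' (inner except NameError) → 'N' (after the try/except). Output: WN

Answer: WN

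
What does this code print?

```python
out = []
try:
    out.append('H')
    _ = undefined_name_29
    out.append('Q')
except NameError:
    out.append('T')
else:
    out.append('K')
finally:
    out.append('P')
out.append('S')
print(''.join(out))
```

Execution trace: 'H' (try body) → 'T' (except NameError) → 'P' (finally) → 'S' (after the try/except). Output: HTPS

Answer: HTPS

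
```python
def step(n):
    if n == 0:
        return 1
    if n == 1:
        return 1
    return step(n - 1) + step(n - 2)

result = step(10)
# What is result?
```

Build up from base cases: step(0)=1, step(1)=1, step(2)=2, step(3)=3, step(4)=5, step(5)=8, step(6)=13, ..., step(10)=89

Answer: 89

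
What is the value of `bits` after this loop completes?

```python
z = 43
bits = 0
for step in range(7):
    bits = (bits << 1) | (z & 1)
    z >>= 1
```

Reverse lowest 7 bits of 43
`bits` takes the values: 0 → 1 → 3 → 6 → 13 → 26 → 53 → 106

Answer: 106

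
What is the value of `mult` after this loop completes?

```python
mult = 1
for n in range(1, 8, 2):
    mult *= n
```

Product of 1, 3, 5, ... up to 7
`mult` takes the values: 1 → 3 → 15 → 105

Answer: 105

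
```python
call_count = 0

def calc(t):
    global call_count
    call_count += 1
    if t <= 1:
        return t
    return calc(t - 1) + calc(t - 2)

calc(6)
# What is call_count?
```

Calls(t) = 1 + Calls(t-1) + Calls(t-2); Calls(0)=Calls(1)=1. For t=6 this gives 25.

Answer: 25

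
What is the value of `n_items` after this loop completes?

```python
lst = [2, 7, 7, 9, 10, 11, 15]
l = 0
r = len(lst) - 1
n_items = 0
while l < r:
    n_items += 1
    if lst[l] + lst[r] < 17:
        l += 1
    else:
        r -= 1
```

Steps to find pair summing to 17
`n_items` takes the values: 0 → 1 → 2 → 3 → 4 → 5 → 6

Answer: 6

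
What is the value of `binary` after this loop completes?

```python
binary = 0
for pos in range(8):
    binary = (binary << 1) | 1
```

Build 8 consecutive 1-bits: 0b11111111
`binary` takes the values: 0 → 1 → 3 → 7 → 15 → 31 → 63 → 127 → 255

Answer: 255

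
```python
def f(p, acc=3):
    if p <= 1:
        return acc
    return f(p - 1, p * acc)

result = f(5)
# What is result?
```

Accumulator trace (n, acc): (5, 3) -> (4, 15) -> (3, 60) -> (2, 180) -> (1, 360) -> return 360

Answer: 360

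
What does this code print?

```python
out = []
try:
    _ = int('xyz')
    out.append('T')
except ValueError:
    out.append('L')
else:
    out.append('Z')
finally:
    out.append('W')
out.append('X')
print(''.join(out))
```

Execution trace: 'L' (except ValueError) → 'W' (finally) → 'X' (after the try/except). Output: LWX

Answer: LWX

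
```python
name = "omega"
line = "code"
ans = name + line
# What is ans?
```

Trace:
`name = "omega"` → name = 'omega'
`line = "code"` → line = 'code'
`ans = name + line` → ans = 'omegacode'
So ans = 'omegacode'

Answer: 'omegacode'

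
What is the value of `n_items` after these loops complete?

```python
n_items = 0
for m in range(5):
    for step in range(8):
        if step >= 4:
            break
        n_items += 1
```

Inner breaks at 4, outer runs 5 times
`n_items` takes the values: 0 → 1 → 2 → 3 → 4 → 5 → 6 → 7 → 8 → 9 → 10 → 11 → 12 → 13 → 14 → 15 → 16 → 17 → 18 → 19 → 20

Answer: 20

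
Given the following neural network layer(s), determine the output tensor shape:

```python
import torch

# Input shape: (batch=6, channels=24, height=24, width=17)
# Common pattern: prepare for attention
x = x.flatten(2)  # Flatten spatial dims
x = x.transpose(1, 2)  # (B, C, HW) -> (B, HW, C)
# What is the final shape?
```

Input: (6, 24, 24, 17) -> after flatten(2): (6, 24, 408) -> Output: (6, 408, 24)

Answer: (6, 408, 24)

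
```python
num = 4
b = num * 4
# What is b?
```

Trace:
`num = 4` → num = 4
`b = num * 4` → b = 16
So b = 16

Answer: 16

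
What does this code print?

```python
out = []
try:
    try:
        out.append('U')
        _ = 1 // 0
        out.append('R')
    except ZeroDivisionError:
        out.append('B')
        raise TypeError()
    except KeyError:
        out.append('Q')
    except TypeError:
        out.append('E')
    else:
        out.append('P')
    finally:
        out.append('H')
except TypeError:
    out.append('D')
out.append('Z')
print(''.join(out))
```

Execution trace: 'U' (inner try body) → 'B' (inner except ZeroDivisionError) → 'H' (inner finally) → 'D' (outer except TypeError) → 'Z' (after the try/except). Output: UBHDZ

Answer: UBHDZ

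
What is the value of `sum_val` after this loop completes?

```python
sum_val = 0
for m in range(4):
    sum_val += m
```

Sum of 0 to 3 = 6
`sum_val` takes the values: 0 → 1 → 3 → 6

Answer: 6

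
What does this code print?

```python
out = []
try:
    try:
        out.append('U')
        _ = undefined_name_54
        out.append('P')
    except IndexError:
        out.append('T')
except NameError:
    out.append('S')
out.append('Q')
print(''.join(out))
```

Execution trace: 'U' (try body) → 'S' (outer except NameError) → 'Q' (after the try/except). Output: USQ

Answer: USQ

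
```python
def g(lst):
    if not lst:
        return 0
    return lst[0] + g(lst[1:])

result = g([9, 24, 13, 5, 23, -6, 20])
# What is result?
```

9 + 24 + 13 + 5 + 23 + (-6) + 20 + 0 = 88

Answer: 88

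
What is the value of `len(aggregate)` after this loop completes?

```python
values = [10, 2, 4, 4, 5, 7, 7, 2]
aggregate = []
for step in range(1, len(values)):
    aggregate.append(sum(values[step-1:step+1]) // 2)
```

Number of 2-element averages
`aggregate` takes the values: [] → [6] → [6, 3] → [6, 3, 4] → [6, 3, 4, 4] → [6, 3, 4, 4, 6] → [6, 3, 4, 4, 6, 7] → [6, 3, 4, 4, 6, 7, 4]
So `len(aggregate)` = 7

Answer: 7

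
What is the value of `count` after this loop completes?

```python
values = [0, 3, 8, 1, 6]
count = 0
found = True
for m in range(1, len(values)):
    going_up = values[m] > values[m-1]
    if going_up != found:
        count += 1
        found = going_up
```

Count direction changes in [0, 3, 8, 1, 6]
`count` takes the values: 0 → 1 → 2

Answer: 2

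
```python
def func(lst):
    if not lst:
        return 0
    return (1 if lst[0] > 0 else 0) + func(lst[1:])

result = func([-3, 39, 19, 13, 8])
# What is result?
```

Count of positive elements in [-3, 39, 19, 13, 8] = 4

Answer: 4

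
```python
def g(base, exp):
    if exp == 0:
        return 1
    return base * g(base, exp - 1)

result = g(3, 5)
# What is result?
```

g(3, 5) = 3 * 3 * 3 * 3 * 3 = 243

Answer: 243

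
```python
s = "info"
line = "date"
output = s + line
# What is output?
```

Trace:
`s = "info"` → s = 'info'
`line = "date"` → line = 'date'
`output = s + line` → output = 'infodate'
So output = 'infodate'

Answer: 'infodate'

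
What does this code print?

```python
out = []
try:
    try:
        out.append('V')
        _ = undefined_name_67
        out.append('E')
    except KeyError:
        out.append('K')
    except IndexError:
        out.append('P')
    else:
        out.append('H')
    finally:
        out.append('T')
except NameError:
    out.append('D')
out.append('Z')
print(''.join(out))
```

Execution trace: 'V' (try body) → 'T' (finally) → 'D' (outer except NameError) → 'Z' (after the try/except). Output: VTDZ

Answer: VTDZ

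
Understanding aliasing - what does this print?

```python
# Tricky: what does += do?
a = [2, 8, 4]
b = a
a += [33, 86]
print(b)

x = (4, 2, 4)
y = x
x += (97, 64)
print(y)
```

Key concept: += behavior differs for mutable vs immutable.
Step by step:
`a = [2, 8, 4]` → a = [2, 8, 4]
`b = a` → b = [2, 8, 4] (same object as a)
`a += [33, 86]` → a = [2, 8, 4, 33, 86] (same object as b); b = [2, 8, 4, 33, 86] (same object as a)
`print(b)` → prints [2, 8, 4, 33, 86]
`x = (4, 2, 4)` → x = (4, 2, 4)
`y = x` → y = (4, 2, 4)
`x += (97, 64)` → x = (4, 2, 4, 97, 64)
`print(y)` → prints (4, 2, 4)

Answer:
[2, 8, 4, 33, 86]
(4, 2, 4)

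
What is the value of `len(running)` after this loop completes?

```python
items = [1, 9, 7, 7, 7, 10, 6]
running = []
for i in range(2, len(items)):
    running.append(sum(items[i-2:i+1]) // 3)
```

Number of 3-element averages
`running` takes the values: [] → [5] → [5, 7] → [5, 7, 7] → [5, 7, 7, 8] → [5, 7, 7, 8, 7]
So `len(running)` = 5

Answer: 5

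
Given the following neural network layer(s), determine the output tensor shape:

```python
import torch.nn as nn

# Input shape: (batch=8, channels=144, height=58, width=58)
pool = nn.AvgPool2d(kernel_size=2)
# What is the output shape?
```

Input: (8, 144, 58, 58) -> Output: (8, 144, 29, 29)

Answer: (8, 144, 29, 29)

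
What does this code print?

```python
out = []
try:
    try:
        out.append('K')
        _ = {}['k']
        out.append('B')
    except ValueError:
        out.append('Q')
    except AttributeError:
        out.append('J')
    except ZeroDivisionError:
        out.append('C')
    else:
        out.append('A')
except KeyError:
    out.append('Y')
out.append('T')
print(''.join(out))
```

Execution trace: 'K' (inner try body) → 'Y' (outer except KeyError) → 'T' (after the try/except). Output: KYT

Answer: KYT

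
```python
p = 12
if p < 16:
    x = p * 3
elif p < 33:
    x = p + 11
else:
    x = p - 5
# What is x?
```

Trace:
`p = 12` → p = 12
`if p < 16: ...` → p < 16 is True → x = 36
So x = 36

Answer: 36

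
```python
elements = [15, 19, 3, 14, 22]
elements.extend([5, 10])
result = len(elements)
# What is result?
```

Trace:
`elements = [15, 19, 3, 14, 22]` → elements = [15, 19, 3, 14, 22]
`elements.extend([5, 10])` → elements = [15, 19, 3, 14, 22, 5, 10]
`result = len(elements)` → result = 7
So result = 7

Answer: 7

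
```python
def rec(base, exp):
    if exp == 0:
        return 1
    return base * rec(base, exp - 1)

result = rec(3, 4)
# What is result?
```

rec(3, 4) = 3 * 3 * 3 * 3 = 81

Answer: 81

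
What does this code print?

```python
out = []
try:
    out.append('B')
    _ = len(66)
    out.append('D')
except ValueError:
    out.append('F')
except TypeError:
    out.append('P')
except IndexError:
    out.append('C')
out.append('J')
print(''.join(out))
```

Execution trace: 'B' (try body) → 'P' (except TypeError) → 'J' (after the try/except). Output: BPJ

Answer: BPJ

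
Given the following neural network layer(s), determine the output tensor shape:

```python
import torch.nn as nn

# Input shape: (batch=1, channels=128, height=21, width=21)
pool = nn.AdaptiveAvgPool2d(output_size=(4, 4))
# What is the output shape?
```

Input: (1, 128, 21, 21) -> Output: (1, 128, 4, 4)

Answer: (1, 128, 4, 4)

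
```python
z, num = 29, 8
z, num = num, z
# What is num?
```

Trace:
`z, num = 29, 8` → z = 29; num = 8
`z, num = num, z` → z = 8; num = 29
So num = 29

Answer: 29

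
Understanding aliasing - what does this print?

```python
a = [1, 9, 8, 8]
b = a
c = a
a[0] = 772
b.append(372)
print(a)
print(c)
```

Key concept: multiple aliases.
Step by step:
`a = [1, 9, 8, 8]` → a = [1, 9, 8, 8]
`b = a` → b = [1, 9, 8, 8] (same object as a)
`c = a` → c = [1, 9, 8, 8] (same object as a, b)
`a[0] = 772` → a = [772, 9, 8, 8] (same object as b, c); b = [772, 9, 8, 8] (same object as a, c); c = [772, 9, 8, 8] (same object as a, b)
`b.append(372)` → a = [772, 9, 8, 8, 372] (same object as b, c); b = [772, 9, 8, 8, 372] (same object as a, c); c = [772, 9, 8, 8, 372] (same object as a, b)
`print(a)` → prints [772, 9, 8, 8, 372]
`print(c)` → prints [772, 9, 8, 8, 372]

Answer:
[772, 9, 8, 8, 372]
[772, 9, 8, 8, 372]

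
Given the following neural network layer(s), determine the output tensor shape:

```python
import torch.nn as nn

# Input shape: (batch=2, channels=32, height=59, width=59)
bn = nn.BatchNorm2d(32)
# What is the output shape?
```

Input: (2, 32, 59, 59) -> Output: (2, 32, 59, 59)

Answer: (2, 32, 59, 59)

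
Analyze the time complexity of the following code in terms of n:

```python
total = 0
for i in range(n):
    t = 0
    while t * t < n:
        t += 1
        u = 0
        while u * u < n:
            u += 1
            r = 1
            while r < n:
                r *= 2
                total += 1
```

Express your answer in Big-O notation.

Each loop level contributes: n × √n × √n × log n. Multiplying the contributions gives O(n^2 log n).

Answer: O(n^2 log n)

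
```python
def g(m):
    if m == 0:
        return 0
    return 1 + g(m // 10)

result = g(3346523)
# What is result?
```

Count of digits of 3346523: 7

Answer: 7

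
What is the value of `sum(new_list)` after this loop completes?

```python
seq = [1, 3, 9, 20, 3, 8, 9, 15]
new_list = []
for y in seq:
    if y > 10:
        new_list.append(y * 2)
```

Sum of doubled values > 10
`new_list` takes the values: [] → [40] → [40, 30]
So `sum(new_list)` = 70

Answer: 70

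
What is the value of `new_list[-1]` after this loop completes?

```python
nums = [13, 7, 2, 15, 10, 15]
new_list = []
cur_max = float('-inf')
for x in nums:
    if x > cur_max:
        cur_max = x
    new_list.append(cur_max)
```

Running max ends at 15
`new_list` takes the values: [] → [13] → [13, 13] → [13, 13, 13] → [13, 13, 13, 15] → [13, 13, 13, 15, 15] → [13, 13, 13, 15, 15, 15]
So `new_list[-1]` = 15

Answer: 15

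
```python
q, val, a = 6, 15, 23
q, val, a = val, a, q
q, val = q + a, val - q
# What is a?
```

Trace:
`q, val, a = 6, 15, 23` → q = 6; val = 15; a = 23
`q, val, a = val, a, q` → q = 15; val = 23; a = 6
`q, val = q + a, val - q` → q = 21; val = 8
So a = 6

Answer: 6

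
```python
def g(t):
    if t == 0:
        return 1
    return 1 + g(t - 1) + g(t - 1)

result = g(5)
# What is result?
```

g(t) = 1 + 2·g(t-1), g(0)=1. Closed form: (1+1)·2^5 - 1 = 63.

Answer: 63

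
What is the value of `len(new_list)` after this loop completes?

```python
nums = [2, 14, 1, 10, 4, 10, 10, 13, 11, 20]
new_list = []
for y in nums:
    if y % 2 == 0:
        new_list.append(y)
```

Count even numbers in [2, 14, 1, 10, 4, 10, 10, 13, 11, 20]
`new_list` takes the values: [] → [2] → [2, 14] → [2, 14, 10] → [2, 14, 10, 4] → [2, 14, 10, 4, 10] → [2, 14, 10, 4, 10, 10] → [2, 14, 10, 4, 10, 10, 20]
So `len(new_list)` = 7

Answer: 7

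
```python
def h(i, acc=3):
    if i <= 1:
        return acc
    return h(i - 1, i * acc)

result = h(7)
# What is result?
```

Accumulator trace (n, acc): (7, 3) -> (6, 21) -> (5, 126) -> (4, 630) -> (3, 2520) -> (2, 7560) -> (1, 15120) -> return 15120

Answer: 15120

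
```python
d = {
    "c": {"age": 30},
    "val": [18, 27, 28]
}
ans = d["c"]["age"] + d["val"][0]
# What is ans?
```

Trace:
`d = { ...` → d = {'c': {'age': 30}, 'val': [18, 27, 28]}
`ans = d["c"]["age"] + d["val"][0]` → ans = 48
So ans = 48

Answer: 48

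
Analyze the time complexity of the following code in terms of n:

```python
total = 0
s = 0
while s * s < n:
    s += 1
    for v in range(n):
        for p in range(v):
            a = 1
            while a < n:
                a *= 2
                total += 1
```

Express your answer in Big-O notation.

Each loop level contributes: √n × n × n × log n. Multiplying the contributions gives O(n^2√n log n).

Answer: O(n^2√n log n)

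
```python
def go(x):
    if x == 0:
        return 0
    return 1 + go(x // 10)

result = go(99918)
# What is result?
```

Count of digits of 99918: 5

Answer: 5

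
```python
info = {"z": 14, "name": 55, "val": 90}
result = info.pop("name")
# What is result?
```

Trace:
`info = {"z": 14, "name": 55, "val": 90}` → info = {'z': 14, 'name': 55, 'val': 90}
`result = info.pop("name")` → info = {'z': 14, 'val': 90}; result = 55
So result = 55

Answer: 55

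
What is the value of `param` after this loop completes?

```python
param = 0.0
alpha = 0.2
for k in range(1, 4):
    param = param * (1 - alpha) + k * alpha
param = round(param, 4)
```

Moving average with lr=0.2
`param` takes the values: 0.0 → 0.2 → 0.56 → 1.048

Answer: 1.048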